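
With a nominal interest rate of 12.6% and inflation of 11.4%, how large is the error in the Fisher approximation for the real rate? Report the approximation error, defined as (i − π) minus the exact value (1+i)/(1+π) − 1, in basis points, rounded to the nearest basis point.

12 basis points

Approximate: r ≈ 12.600% − 11.400% = 1.2000%
Exact: (1 + 0.1260)/(1 + 0.1140) − 1 = 1.0772%
Error = 1.2000% − 1.0772% = 0.1228% → 12 basis points.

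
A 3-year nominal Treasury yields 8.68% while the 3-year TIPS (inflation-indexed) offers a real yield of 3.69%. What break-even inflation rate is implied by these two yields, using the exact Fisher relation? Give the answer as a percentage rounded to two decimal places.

4.81%

(1 + π) = (1 + i)/(1 + r) = 1.08680 / 1.03690 = 1.048124
Break-even inflation = 1.048124 − 1 → 4.81%.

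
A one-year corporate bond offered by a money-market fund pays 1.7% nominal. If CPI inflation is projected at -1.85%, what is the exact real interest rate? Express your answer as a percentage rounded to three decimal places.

3.617%

1 + r = 1.01700 / 0.98150 = 1.036169
r = 1.036169 − 1 = 3.6169%, i.e. 3.617%.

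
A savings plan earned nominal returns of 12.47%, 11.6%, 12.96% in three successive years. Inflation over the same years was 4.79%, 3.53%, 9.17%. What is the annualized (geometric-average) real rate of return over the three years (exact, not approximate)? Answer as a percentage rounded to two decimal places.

6.18%

Compound the nominal returns: 1.1247 × 1.1160 × 1.1296 = 1.41783461.
Compound inflation: 1.0479 × 1.0353 × 1.0917 = 1.18437536.
Deflate: 1.41783461 / 1.18437536 = 1.19711593.
Annualized real rate = 1.19711593^(1/3) − 1 = 6.1807% → 6.18%.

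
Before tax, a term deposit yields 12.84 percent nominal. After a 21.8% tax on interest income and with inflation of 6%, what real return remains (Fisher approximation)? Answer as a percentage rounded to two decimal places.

4.04%

After-tax nominal return = 12.84% × (1 − 0.218) = 10.04088%.
r ≈ 10.04088% − 6% → 4.04%.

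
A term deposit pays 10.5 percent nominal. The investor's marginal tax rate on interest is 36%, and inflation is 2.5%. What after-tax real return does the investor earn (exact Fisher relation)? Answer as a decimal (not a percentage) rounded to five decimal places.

After-tax nominal return = 10.5% × (1 − 0.36) = 6.7200%.
1 + r = 1.06720 / 1.02500 = 1.041171
After-tax real rate = 1.041171 − 1 → 0.04117.

0.04117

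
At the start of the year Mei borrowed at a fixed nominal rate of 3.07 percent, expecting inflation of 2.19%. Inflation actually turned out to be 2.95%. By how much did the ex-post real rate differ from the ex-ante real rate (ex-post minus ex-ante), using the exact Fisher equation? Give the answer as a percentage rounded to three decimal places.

Ex-ante: (1 + 0.0307)/(1 + 0.0219) − 1 = 0.8611%
Ex-post: (1 + 0.0307)/(1 + 0.0295) − 1 = 0.1166%
Difference (ex-post − ex-ante) = -0.7446% → -0.745%.

-0.745%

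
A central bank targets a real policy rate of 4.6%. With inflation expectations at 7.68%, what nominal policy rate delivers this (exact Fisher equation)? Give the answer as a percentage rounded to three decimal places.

(1 + i) = (1 + r)(1 + π) = 1.04600 × 1.07680 = 1.1263328
i = 1.1263328 − 1, so the required nominal rate is 12.633%.

12.633%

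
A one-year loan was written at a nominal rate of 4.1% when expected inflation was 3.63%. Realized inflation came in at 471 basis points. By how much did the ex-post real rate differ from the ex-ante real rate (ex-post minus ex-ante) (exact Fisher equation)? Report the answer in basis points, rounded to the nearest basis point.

-104 basis points

Ex-ante: (1 + 0.0410)/(1 + 0.0363) − 1 = 0.4535%
Ex-post: (1 + 0.0410)/(1 + 0.0471) − 1 = -0.5826%
Difference (ex-post − ex-ante) = -1.0361% → -104 basis points.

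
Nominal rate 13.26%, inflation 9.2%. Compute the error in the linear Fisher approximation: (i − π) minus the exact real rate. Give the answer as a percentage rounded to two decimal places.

Approximate: r ≈ 13.260% − 9.200% = 4.0600%
Exact: (1 + 0.1326)/(1 + 0.0920) − 1 = 3.7179%
Error = 4.0600% − 3.7179% = 0.3421% → 0.34%.

0.34%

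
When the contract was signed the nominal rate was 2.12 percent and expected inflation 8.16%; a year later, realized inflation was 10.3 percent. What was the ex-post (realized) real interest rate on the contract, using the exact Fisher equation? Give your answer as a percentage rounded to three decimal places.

-7.416%

Ex-post: (1 + 0.0212)/(1 + 0.1030) − 1 = -7.4161%
So the realized real rate is -7.416%.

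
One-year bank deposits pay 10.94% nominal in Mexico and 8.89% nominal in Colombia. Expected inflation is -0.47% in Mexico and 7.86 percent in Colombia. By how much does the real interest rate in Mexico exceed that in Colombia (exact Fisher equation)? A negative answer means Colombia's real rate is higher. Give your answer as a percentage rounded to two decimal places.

10.51%

Mexico: (1 + 0.1094)/(1 − 0.0047) − 1 = 11.4639%
Colombia: (1 + 0.0889)/(1 + 0.0786) − 1 = 0.9549%
Differential = 11.4639% − 0.9549% = 10.5089% → 10.51%.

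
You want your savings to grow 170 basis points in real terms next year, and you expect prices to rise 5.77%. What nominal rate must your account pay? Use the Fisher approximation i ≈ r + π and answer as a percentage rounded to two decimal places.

7.47%

i ≈ r + π = 1.7% + 5.77% = 7.47%.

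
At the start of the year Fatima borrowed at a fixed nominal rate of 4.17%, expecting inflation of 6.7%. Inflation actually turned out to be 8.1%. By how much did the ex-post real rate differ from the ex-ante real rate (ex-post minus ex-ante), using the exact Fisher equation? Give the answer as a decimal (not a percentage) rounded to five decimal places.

-0.01264

Ex-ante: (1 + 0.0417)/(1 + 0.0670) − 1 = -2.3711%
Ex-post: (1 + 0.0417)/(1 + 0.0810) − 1 = -3.6355%
Difference (ex-post − ex-ante) = -1.2644% → -0.01264.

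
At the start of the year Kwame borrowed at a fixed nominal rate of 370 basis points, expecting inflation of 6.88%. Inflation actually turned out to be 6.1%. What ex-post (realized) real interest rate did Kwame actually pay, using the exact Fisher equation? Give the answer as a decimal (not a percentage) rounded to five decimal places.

-0.02262

Ex-post: (1 + 0.0370)/(1 + 0.0610) − 1 = -2.2620%
So the realized real rate is -0.02262.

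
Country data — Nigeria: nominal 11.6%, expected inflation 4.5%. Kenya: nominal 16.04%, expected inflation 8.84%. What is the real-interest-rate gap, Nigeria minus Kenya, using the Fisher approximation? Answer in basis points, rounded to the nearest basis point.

Nigeria: 11.6% − 4.5% = 7.100%
Kenya: 16.04% − 8.84% = 7.200%
Differential = -0.100% → -10 basis points.

-10 basis points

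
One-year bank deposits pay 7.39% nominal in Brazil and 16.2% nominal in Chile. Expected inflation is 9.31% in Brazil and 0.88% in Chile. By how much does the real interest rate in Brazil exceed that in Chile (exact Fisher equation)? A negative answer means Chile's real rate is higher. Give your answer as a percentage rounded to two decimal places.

-16.94%

Brazil: (1 + 0.0739)/(1 + 0.0931) − 1 = -1.7565%
Chile: (1 + 0.1620)/(1 + 0.0088) − 1 = 15.1864%
Differential = -1.7565% − 15.1864% = -16.9428% → -16.94%.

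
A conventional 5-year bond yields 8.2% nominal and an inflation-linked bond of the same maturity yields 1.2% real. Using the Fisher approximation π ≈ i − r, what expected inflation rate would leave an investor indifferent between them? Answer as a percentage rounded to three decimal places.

π ≈ i − r = 8.2% − 1.2% → 7.000%.

7.000%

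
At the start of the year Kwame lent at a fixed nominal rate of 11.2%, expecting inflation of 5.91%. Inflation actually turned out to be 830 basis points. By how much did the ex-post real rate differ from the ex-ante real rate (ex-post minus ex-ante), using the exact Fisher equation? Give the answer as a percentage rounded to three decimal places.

-2.317%

Ex-ante: (1 + 0.1120)/(1 + 0.0591) − 1 = 4.9948%
Ex-post: (1 + 0.1120)/(1 + 0.0830) − 1 = 2.6777%
Difference (ex-post − ex-ante) = -2.3171% → -2.317%.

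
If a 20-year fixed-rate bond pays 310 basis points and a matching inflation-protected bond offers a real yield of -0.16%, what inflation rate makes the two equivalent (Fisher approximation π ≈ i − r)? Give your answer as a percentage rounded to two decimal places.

3.26%

π ≈ i − r = 3.1% − (-0.16%) → 3.26%.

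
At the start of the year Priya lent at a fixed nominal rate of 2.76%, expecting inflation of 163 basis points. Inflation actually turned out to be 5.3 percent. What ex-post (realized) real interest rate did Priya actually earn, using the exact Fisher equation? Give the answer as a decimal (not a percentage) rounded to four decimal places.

-0.0241

Ex-post: (1 + 0.0276)/(1 + 0.0530) − 1 = -2.4122%
So the realized real rate is -0.0241.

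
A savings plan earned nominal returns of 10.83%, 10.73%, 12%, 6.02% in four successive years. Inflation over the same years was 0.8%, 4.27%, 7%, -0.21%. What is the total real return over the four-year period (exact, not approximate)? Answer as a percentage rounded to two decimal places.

29.85%

Nominal growth factor = 1.1083 × 1.1073 × 1.1200 × 1.0602 = 1.457231
Price-level growth factor = 1.0080 × 1.0427 × 1.0700 × 0.9979 = 1.122253
Real growth factor = 1.457231 / 1.122253 = 1.298487
Total real return = 1.298487 − 1 → 29.85%.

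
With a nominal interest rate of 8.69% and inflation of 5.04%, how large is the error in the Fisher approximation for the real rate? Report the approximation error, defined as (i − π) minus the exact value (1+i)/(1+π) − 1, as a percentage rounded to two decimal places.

0.18%

Approximate: r ≈ 8.690% − 5.040% = 3.6500%
Exact: (1 + 0.0869)/(1 + 0.0504) − 1 = 3.4749%
Error = 3.6500% − 3.4749% = 0.1751% → 0.18%.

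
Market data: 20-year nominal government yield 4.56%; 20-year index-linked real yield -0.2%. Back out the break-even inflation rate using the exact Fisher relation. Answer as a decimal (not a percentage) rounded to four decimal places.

(1 + π) = (1 + i)/(1 + r) = 1.04560 / 0.99800 = 1.047695
Break-even inflation = 1.047695 − 1 → 0.0477.

0.0477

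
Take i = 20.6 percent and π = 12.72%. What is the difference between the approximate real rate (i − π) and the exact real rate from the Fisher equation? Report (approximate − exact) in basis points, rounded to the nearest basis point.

89 basis points

Approximate: r ≈ 20.600% − 12.720% = 7.8800%
Exact: (1 + 0.2060)/(1 + 0.1272) − 1 = 6.9908%
Error = 7.8800% − 6.9908% = 0.8892% → 89 basis points.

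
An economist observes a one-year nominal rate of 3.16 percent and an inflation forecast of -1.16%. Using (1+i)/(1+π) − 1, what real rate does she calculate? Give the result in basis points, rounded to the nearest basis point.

437 basis points

1 + r = 1.03160 / 0.98840 = 1.043707
r = 1.043707 − 1 = 4.3707%, i.e. 437 basis points.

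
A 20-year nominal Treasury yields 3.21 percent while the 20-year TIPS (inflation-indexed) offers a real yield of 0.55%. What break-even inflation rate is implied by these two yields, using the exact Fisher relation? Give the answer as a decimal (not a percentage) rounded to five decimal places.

(1 + π) = (1 + i)/(1 + r) = 1.03210 / 1.00550 = 1.0264545
Break-even inflation = 1.0264545 − 1 → 0.02645.

0.02645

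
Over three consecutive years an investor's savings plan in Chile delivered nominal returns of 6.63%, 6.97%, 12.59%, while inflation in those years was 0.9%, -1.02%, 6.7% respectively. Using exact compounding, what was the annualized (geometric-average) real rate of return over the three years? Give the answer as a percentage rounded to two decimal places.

6.42%

Compound the nominal returns: 1.0663 × 1.0697 × 1.1259 = 1.28422531.
Compound inflation: 1.0090 × 0.9898 × 1.0670 = 1.06562165.
Deflate: 1.28422531 / 1.06562165 = 1.20514191.
Annualized real rate = 1.20514191^(1/3) − 1 = 6.4174% → 6.42%.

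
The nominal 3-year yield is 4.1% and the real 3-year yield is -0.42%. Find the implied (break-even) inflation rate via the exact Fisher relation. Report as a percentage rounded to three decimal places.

(1 + π) = (1 + i)/(1 + r) = 1.04100 / 0.99580 = 1.045391
Break-even inflation = 1.045391 − 1 → 4.539%.

4.539%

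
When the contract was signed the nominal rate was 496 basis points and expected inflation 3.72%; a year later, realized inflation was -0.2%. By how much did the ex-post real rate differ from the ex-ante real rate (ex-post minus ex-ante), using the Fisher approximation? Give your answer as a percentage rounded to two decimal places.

3.92%

Ex-ante: 4.96% − 3.72% = 1.240%
Ex-post: 4.96% − (-0.2%) = 5.160%
Difference (ex-post − ex-ante) = 3.9200% → 3.92%.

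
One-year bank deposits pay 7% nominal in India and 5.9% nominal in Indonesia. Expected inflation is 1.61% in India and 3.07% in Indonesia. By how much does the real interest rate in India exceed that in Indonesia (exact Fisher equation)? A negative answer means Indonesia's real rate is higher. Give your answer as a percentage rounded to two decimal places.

2.56%

India: (1 + 0.0700)/(1 + 0.0161) − 1 = 5.3046%
Indonesia: (1 + 0.0590)/(1 + 0.0307) − 1 = 2.7457%
Differential = 5.3046% − 2.7457% = 2.5589% → 2.56%.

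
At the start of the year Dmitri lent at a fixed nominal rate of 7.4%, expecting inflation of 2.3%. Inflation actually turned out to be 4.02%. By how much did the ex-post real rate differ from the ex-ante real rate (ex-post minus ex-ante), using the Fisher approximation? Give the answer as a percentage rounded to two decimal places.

Ex-ante: 7.4% − 2.3% = 5.100%
Ex-post: 7.4% − 4.02% = 3.380%
Difference (ex-post − ex-ante) = -1.7200% → -1.72%.

-1.72%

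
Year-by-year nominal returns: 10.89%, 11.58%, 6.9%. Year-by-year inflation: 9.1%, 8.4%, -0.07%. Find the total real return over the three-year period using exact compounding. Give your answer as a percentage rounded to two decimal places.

11.92%

Compound the nominal returns: 1.1089 × 1.1158 × 1.0690 = 1.322685.
Compound inflation: 1.0910 × 1.0840 × 0.9993 = 1.181816.
Deflate: 1.322685 / 1.181816 = 1.119197.
Total real return = 1.119197 − 1 → 11.92%.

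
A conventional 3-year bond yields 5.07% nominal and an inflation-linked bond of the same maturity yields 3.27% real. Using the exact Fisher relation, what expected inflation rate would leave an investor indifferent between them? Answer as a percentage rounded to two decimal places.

(1 + π) = (1 + i)/(1 + r) = 1.05070 / 1.03270 = 1.017430
Break-even inflation = 1.017430 − 1 → 1.74%.

1.74%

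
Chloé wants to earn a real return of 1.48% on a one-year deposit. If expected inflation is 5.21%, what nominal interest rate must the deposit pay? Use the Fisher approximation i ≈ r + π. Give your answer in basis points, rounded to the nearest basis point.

669 basis points

i ≈ r + π = 1.48% + 5.21% = 669 basis points.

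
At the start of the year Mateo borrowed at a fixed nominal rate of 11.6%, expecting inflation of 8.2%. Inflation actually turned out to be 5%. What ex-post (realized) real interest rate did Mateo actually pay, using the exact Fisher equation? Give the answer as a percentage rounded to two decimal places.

6.29%

Ex-post: (1 + 0.1160)/(1 + 0.0500) − 1 = 6.2857%
So the realized real rate is 6.29%.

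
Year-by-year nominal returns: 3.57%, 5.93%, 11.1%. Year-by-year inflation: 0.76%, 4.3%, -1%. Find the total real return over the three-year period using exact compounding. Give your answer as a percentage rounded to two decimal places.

Nominal growth factor = 1.0357 × 1.0593 × 1.1110 = 1.218897
Price-level growth factor = 1.0076 × 1.0430 × 0.9900 = 1.040418
Real growth factor = 1.218897 / 1.040418 = 1.171546
Total real return = 1.171546 − 1 → 17.15%.

17.15%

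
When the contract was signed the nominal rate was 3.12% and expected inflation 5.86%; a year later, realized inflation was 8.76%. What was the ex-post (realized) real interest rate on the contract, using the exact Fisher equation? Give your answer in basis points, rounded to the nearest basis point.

Ex-post: (1 + 0.0312)/(1 + 0.0876) − 1 = -5.1857%
So the realized real rate is -519 basis points.

-519 basis points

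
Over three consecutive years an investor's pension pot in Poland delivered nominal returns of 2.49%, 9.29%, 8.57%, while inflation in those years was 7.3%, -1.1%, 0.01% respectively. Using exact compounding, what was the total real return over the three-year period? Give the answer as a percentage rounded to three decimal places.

Nominal growth factor = 1.0249 × 1.0929 × 1.0857 = 1.216107
Price-level growth factor = 1.0730 × 0.9890 × 1.0001 = 1.061303
Real growth factor = 1.216107 / 1.061303 = 1.145862
Total real return = 1.145862 − 1 → 14.586%.

14.586%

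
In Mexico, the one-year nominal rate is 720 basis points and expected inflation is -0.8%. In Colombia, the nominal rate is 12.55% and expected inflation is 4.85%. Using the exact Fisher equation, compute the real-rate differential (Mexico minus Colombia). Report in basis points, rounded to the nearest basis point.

Mexico: (1 + 0.0720)/(1 − 0.0080) − 1 = 8.0645%
Colombia: (1 + 0.1255)/(1 + 0.0485) − 1 = 7.3438%
Differential = 8.0645% − 7.3438% = 0.7207% → 72 basis points.

72 basis points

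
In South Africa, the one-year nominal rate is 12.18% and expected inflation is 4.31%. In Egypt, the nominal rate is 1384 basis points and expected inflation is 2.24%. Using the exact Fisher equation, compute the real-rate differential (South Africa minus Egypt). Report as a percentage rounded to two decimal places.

South Africa: (1 + 0.1218)/(1 + 0.0431) − 1 = 7.5448%
Egypt: (1 + 0.1384)/(1 + 0.0224) − 1 = 11.3459%
Differential = 7.5448% − 11.3459% = -3.8010% → -3.80%.

-3.80%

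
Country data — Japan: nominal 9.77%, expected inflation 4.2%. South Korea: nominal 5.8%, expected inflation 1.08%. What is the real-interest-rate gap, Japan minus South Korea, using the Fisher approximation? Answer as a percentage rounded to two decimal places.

0.85%

Japan: 9.77% − 4.2% = 5.570%
South Korea: 5.8% − 1.08% = 4.720%
Differential = 0.850% → 0.85%.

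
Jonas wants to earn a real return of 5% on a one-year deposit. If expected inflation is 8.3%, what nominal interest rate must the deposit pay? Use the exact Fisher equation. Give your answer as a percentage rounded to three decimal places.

(1 + i) = (1 + r)(1 + π) = 1.05000 × 1.08300 = 1.13715
i = 1.13715 − 1, so the required nominal rate is 13.715%.

13.715%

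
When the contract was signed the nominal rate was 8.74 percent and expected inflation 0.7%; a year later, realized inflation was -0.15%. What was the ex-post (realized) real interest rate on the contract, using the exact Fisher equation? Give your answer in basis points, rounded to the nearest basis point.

Ex-post: (1 + 0.0874)/(1 − 0.0015) − 1 = 8.9034%
So the realized real rate is 890 basis points.

890 basis points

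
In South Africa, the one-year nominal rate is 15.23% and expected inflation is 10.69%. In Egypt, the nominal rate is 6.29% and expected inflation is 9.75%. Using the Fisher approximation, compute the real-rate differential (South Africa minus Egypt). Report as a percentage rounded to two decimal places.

South Africa: 15.23% − 10.69% = 4.540%
Egypt: 6.29% − 9.75% = -3.460%
Differential = 8.000% → 8.00%.

8.00%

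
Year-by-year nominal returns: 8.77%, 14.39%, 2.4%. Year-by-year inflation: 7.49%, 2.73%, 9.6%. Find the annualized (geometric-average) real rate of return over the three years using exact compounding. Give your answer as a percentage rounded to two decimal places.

1.73%

Nominal growth factor = 1.0877 × 1.1439 × 1.0240 = 1.27408131
Price-level growth factor = 1.0749 × 1.0273 × 1.0960 = 1.21025227
Real growth factor = 1.27408131 / 1.21025227 = 1.05274028
Annualized real rate = 1.05274028^(1/3) − 1 = 1.7280% → 1.73%.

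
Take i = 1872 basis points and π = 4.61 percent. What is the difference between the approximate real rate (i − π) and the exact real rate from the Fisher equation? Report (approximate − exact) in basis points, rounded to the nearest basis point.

62 basis points

Approximate: r ≈ 18.720% − 4.610% = 14.1100%
Exact: (1 + 0.1872)/(1 + 0.0461) − 1 = 13.4882%
Error = 14.1100% − 13.4882% = 0.6218% → 62 basis points.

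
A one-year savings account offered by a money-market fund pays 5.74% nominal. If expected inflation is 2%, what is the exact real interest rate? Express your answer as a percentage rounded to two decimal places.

By the Fisher relation, 1 + r = (1 + i)/(1 + π).
1 + r = 1.05740 / 1.02000 = 1.036667
r = 1.036667 − 1 = 3.6667%, i.e. 3.67%.

3.67%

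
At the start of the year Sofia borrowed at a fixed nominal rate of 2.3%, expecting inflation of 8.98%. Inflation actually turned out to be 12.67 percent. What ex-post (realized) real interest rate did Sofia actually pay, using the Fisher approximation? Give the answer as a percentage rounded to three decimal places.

-10.370%

Ex-post: 2.3% − 12.67% = -10.370%
So the realized real rate is -10.370%.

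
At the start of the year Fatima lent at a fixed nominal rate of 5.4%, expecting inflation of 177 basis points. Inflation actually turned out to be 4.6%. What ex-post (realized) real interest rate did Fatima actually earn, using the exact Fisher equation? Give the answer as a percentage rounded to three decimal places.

0.765%

Ex-post: (1 + 0.0540)/(1 + 0.0460) − 1 = 0.7648%
So the realized real rate is 0.765%.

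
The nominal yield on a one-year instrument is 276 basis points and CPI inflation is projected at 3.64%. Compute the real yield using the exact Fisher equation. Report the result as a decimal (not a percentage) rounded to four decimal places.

By the Fisher identity, 1 + r = (1 + i)/(1 + π).
1 + r = 1.02760 / 1.03640 = 0.991509
r = 0.991509 − 1 = -0.8491%, i.e. -0.0085.

-0.0085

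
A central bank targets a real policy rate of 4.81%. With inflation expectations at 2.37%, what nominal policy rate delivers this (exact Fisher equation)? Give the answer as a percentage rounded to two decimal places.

7.29%

(1 + i) = (1 + r)(1 + π) = 1.04810 × 1.02370 = 1.07293997
i = 1.07293997 − 1, so the required nominal rate is 7.29%.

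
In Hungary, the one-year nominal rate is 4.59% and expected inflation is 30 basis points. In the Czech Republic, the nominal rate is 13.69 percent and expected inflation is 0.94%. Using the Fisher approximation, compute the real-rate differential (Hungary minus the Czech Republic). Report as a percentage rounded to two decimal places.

-8.46%

Hungary: 4.59% − 0.3% = 4.290%
The Czech Republic: 13.69% − 0.94% = 12.750%
Differential = -8.460% → -8.46%.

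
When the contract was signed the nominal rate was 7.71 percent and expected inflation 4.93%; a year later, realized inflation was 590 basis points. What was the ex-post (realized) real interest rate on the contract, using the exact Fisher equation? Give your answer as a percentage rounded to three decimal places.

1.709%

Ex-post: (1 + 0.0771)/(1 + 0.0590) − 1 = 1.7092%
So the realized real rate is 1.709%.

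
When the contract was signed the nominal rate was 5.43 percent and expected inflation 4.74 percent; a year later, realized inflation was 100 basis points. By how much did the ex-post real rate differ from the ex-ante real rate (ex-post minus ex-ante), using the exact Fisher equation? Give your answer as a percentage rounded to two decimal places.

3.73%

Ex-ante: (1 + 0.0543)/(1 + 0.0474) − 1 = 0.6588%
Ex-post: (1 + 0.0543)/(1 + 0.0100) − 1 = 4.3861%
Difference (ex-post − ex-ante) = 3.7274% → 3.73%.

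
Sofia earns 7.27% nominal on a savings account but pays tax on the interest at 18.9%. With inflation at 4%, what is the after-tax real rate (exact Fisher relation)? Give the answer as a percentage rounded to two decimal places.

After-tax nominal return = 7.27% × (1 − 0.189) = 5.89597%.
1 + r = 1.0589597 / 1.04000 = 1.018230
After-tax real rate = 1.018230 − 1 → 1.82%.

1.82%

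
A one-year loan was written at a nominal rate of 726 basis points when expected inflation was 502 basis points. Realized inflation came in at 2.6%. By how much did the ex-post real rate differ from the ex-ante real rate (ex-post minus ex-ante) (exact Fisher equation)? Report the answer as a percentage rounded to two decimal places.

Ex-ante: (1 + 0.0726)/(1 + 0.0502) − 1 = 2.1329%
Ex-post: (1 + 0.0726)/(1 + 0.0260) − 1 = 4.5419%
Difference (ex-post − ex-ante) = 2.4090% → 2.41%.

2.41%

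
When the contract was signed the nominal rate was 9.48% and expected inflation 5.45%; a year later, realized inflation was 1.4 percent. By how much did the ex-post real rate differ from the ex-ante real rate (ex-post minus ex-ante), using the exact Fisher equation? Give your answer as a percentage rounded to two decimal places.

4.15%

Ex-ante: (1 + 0.0948)/(1 + 0.0545) − 1 = 3.8217%
Ex-post: (1 + 0.0948)/(1 + 0.0140) − 1 = 7.9684%
Difference (ex-post − ex-ante) = 4.1467% → 4.15%.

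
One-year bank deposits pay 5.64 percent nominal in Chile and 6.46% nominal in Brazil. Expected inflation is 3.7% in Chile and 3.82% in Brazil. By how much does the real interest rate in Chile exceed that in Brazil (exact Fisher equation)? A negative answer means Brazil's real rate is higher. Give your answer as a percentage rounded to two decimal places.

-0.67%

Chile: (1 + 0.0564)/(1 + 0.0370) − 1 = 1.8708%
Brazil: (1 + 0.0646)/(1 + 0.0382) − 1 = 2.5429%
Differential = 1.8708% − 2.5429% = -0.6721% → -0.67%.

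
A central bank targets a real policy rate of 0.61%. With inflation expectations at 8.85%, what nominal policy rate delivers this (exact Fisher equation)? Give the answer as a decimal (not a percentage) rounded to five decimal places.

(1 + i) = (1 + r)(1 + π) = 1.00610 × 1.08850 = 1.09513985
i = 1.09513985 − 1, so the required nominal rate is 0.09514.

0.09514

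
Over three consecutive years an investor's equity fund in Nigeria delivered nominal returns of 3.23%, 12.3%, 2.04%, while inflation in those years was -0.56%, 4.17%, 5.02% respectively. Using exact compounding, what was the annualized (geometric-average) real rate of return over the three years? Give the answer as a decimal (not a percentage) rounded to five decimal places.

Compound the nominal returns: 1.0323 × 1.1230 × 1.0204 = 1.18292207.
Compound inflation: 0.9944 × 1.0417 × 1.0502 = 1.08786698.
Deflate: 1.18292207 / 1.08786698 = 1.08737749.
Annualized real rate = 1.08737749^(1/3) − 1 = 2.8316% → 0.02832.

0.02832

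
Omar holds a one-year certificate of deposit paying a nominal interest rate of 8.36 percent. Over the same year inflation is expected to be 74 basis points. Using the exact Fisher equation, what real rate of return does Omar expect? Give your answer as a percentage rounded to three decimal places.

By the Fisher equation, 1 + r = (1 + i)/(1 + π).
1 + r = 1.08360 / 1.00740 = 1.075640
r = 1.075640 − 1 = 7.5640%, i.e. 7.564%.

7.564%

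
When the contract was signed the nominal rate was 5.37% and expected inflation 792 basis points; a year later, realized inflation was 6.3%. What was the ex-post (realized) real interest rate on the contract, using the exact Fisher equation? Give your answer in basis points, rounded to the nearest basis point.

-87 basis points

Ex-post: (1 + 0.0537)/(1 + 0.0630) − 1 = -0.8749%
So the realized real rate is -87 basis points.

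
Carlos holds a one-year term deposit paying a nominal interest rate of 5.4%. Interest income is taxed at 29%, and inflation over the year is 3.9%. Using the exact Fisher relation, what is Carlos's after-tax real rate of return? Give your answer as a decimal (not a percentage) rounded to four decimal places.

After-tax nominal return = 5.4% × (1 − 0.29) = 3.8340%.
1 + r = 1.03834 / 1.03900 = 0.999365
After-tax real rate = 0.999365 − 1 → -0.0006.

-0.0006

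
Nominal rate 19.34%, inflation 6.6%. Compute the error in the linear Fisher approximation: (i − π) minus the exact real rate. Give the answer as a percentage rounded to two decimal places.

Approximate: r ≈ 19.340% − 6.600% = 12.7400%
Exact: (1 + 0.1934)/(1 + 0.0660) − 1 = 11.9512%
Error = 12.7400% − 11.9512% = 0.7888% → 0.79%.

0.79%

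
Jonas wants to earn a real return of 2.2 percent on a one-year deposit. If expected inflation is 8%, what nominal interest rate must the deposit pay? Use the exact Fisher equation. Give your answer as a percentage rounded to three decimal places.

10.376%

(1 + i) = (1 + r)(1 + π) = 1.02200 × 1.08000 = 1.10376
i = 1.10376 − 1, so the required nominal rate is 10.376%.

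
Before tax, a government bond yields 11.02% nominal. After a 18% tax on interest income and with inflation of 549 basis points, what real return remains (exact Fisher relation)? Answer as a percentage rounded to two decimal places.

3.36%

After-tax nominal return = 11.02% × (1 − 0.18) = 9.0364%.
1 + r = 1.090364 / 1.05490 = 1.033618
After-tax real rate = 1.033618 − 1 → 3.36%.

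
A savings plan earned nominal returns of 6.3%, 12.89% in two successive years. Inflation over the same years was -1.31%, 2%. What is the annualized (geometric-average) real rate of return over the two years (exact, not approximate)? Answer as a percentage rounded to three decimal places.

Compound the nominal returns: 1.0630 × 1.1289 = 1.20002070.
Compound inflation: 0.9869 × 1.0200 = 1.00663800.
Deflate: 1.20002070 / 1.00663800 = 1.19210749.
Annualized real rate = 1.19210749^(1/2) − 1 = 9.1837% → 9.184%.

9.184%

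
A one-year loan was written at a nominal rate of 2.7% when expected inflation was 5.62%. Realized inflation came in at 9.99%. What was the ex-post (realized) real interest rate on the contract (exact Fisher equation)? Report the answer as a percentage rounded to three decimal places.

Ex-post: (1 + 0.0270)/(1 + 0.0999) − 1 = -6.6279%
So the realized real rate is -6.628%.

-6.628%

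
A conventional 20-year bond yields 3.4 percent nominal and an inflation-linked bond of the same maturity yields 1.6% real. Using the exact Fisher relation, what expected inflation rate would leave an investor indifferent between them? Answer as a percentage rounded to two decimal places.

(1 + π) = (1 + i)/(1 + r) = 1.03400 / 1.01600 = 1.017717
Break-even inflation = 1.017717 − 1 → 1.77%.

1.77%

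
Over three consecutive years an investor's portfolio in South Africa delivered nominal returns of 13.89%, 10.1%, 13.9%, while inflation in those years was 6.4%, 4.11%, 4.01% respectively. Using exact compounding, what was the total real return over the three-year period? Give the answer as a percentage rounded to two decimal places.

Nominal growth factor = 1.1389 × 1.1010 × 1.1390 = 1.428225
Price-level growth factor = 1.0640 × 1.0411 × 1.0401 = 1.152150
Real growth factor = 1.428225 / 1.152150 = 1.239617
Total real return = 1.239617 − 1 → 23.96%.

23.96%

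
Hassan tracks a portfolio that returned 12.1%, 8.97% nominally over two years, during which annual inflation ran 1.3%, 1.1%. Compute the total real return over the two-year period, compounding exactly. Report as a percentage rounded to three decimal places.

19.276%

Nominal growth factor = 1.1210 × 1.0897 = 1.221554
Price-level growth factor = 1.0130 × 1.0110 = 1.024143
Real growth factor = 1.221554 / 1.024143 = 1.192757
Total real return = 1.192757 − 1 → 19.276%.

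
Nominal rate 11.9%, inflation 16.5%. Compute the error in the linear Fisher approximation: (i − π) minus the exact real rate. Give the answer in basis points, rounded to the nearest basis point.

-65 basis points

Approximate: r ≈ 11.900% − 16.500% = -4.6000%
Exact: (1 + 0.1190)/(1 + 0.1650) − 1 = -3.9485%
Error = -4.6000% − (-3.9485%) = -0.6515% → -65 basis points.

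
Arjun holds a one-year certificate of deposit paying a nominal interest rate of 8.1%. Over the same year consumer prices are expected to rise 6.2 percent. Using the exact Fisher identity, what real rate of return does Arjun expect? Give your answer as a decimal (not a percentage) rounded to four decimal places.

By the Fisher identity, 1 + r = (1 + i)/(1 + π).
1 + r = 1.08100 / 1.06200 = 1.017891
r = 1.017891 − 1 = 1.7891%, i.e. 0.0179.

0.0179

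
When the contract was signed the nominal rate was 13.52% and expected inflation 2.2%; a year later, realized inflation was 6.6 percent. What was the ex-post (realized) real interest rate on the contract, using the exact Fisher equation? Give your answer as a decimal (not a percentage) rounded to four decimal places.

Ex-post: (1 + 0.1352)/(1 + 0.0660) − 1 = 6.4916%
So the realized real rate is 0.0649.

0.0649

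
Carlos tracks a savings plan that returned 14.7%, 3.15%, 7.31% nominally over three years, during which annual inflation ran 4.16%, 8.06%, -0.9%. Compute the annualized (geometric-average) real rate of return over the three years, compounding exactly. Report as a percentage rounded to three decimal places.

Nominal growth factor = 1.1470 × 1.0315 × 1.0731 = 1.26961734
Price-level growth factor = 1.0416 × 1.0806 × 0.9910 = 1.11542298
Real growth factor = 1.26961734 / 1.11542298 = 1.13823846
Annualized real rate = 1.13823846^(1/3) − 1 = 4.4106% → 4.411%.

4.411%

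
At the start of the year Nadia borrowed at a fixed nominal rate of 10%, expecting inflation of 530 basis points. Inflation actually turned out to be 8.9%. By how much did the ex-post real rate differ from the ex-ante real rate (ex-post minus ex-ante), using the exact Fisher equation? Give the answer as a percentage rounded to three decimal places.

Ex-ante: (1 + 0.1000)/(1 + 0.0530) − 1 = 4.4634%
Ex-post: (1 + 0.1000)/(1 + 0.0890) − 1 = 1.0101%
Difference (ex-post − ex-ante) = -3.4533% → -3.453%.

-3.453%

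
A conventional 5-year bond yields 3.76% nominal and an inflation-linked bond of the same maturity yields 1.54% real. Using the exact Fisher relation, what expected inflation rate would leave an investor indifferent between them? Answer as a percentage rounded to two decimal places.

2.19%

(1 + π) = (1 + i)/(1 + r) = 1.03760 / 1.01540 = 1.021863
Break-even inflation = 1.021863 − 1 → 2.19%.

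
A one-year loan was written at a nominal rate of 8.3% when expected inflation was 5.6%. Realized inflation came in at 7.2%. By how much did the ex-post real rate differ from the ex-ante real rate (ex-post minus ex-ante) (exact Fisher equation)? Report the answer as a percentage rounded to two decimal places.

-1.53%

Ex-ante: (1 + 0.0830)/(1 + 0.0560) − 1 = 2.5568%
Ex-post: (1 + 0.0830)/(1 + 0.0720) − 1 = 1.0261%
Difference (ex-post − ex-ante) = -1.5307% → -1.53%.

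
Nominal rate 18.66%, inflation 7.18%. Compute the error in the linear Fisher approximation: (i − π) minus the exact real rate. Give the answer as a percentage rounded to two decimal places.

Approximate: r ≈ 18.660% − 7.180% = 11.4800%
Exact: (1 + 0.1866)/(1 + 0.0718) − 1 = 10.7110%
Error = 11.4800% − 10.7110% = 0.7690% → 0.77%.

0.77%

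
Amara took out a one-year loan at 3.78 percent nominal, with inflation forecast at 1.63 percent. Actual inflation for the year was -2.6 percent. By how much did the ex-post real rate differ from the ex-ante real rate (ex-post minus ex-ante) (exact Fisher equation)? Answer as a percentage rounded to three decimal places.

Ex-ante: (1 + 0.0378)/(1 + 0.0163) − 1 = 2.1155%
Ex-post: (1 + 0.0378)/(1 − 0.0260) − 1 = 6.5503%
Difference (ex-post − ex-ante) = 4.4348% → 4.435%.

4.435%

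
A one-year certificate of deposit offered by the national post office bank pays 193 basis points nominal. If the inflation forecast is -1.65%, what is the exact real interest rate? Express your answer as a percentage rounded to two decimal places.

By the Fisher equation, 1 + r = (1 + i)/(1 + π).
1 + r = 1.01930 / 0.98350 = 1.036401
r = 1.036401 − 1 = 3.6401%, i.e. 3.64%.

3.64%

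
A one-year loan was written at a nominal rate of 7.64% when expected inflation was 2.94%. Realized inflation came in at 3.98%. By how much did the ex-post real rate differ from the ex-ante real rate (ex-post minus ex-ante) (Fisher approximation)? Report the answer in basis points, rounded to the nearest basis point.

-104 basis points

Ex-ante: 7.64% − 2.94% = 4.700%
Ex-post: 7.64% − 3.98% = 3.660%
Difference (ex-post − ex-ante) = -1.0400% → -104 basis points.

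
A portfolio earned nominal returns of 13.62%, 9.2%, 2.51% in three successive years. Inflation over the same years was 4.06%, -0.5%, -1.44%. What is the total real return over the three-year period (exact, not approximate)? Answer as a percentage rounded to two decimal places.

24.63%

Nominal growth factor = 1.1362 × 1.0920 × 1.0251 = 1.271873
Price-level growth factor = 1.0406 × 0.9950 × 0.9856 = 1.020487
Real growth factor = 1.271873 / 1.020487 = 1.246339
Total real return = 1.246339 − 1 → 24.63%.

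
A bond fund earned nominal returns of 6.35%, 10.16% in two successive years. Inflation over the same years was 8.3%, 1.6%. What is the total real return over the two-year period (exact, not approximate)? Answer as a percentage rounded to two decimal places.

6.47%

Nominal growth factor = 1.0635 × 1.1016 = 1.171552
Price-level growth factor = 1.0830 × 1.0160 = 1.100328
Real growth factor = 1.171552 / 1.100328 = 1.064729
Total real return = 1.064729 − 1 → 6.47%.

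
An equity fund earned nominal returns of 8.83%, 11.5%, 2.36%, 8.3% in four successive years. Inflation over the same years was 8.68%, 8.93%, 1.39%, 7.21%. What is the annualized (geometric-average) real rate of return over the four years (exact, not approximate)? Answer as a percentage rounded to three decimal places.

Compound the nominal returns: 1.0883 × 1.1150 × 1.0236 × 1.0830 = 1.34518566.
Compound inflation: 1.0868 × 1.0893 × 1.0139 × 1.0721 = 1.28684889.
Deflate: 1.34518566 / 1.28684889 = 1.04533304.
Annualized real rate = 1.04533304^(1/4) − 1 = 1.1146% → 1.115%.

1.115%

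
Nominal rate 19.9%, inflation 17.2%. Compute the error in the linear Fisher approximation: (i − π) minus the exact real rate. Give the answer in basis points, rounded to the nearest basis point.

40 basis points

Approximate: r ≈ 19.900% − 17.200% = 2.7000%
Exact: (1 + 0.1990)/(1 + 0.1720) − 1 = 2.3038%
Error = 2.7000% − 2.3038% = 0.3962% → 40 basis points.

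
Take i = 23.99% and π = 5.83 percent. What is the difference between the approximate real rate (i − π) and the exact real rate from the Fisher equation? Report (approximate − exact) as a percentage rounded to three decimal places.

1.000%

Approximate: r ≈ 23.990% − 5.830% = 18.1600%
Exact: (1 + 0.2399)/(1 + 0.0583) − 1 = 17.1596%
Error = 18.1600% − 17.1596% = 1.0004% → 1.000%.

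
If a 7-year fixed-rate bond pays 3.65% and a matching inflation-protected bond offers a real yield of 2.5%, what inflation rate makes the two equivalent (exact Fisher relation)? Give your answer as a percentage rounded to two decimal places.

1.12%

(1 + π) = (1 + i)/(1 + r) = 1.03650 / 1.02500 = 1.011220
Break-even inflation = 1.011220 − 1 → 1.12%.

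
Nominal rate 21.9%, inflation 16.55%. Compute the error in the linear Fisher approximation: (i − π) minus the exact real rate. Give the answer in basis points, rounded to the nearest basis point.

Approximate: r ≈ 21.900% − 16.550% = 5.3500%
Exact: (1 + 0.2190)/(1 + 0.1655) − 1 = 4.5903%
Error = 5.3500% − 4.5903% = 0.7597% → 76 basis points.

76 basis points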